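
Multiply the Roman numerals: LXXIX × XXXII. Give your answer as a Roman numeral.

LXXIX = 79
XXXII = 32
79 × 32 = 2528

MMDXXVIII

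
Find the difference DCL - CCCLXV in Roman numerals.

DCL = 650
CCCLXV = 365
650 - 365 = 285

CCLXXXV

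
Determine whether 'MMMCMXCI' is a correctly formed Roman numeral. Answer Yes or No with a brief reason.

'MMMCMXCI': Check the rules: uses only the symbols I, V, X, L, C, D, M; no symbol is repeated more than three times in a row; V, L and D each appear at most once; the only places a smaller symbol precedes a larger one are the allowed subtractive pairs CM, XC, the symbol right after such a pair (if any) is smaller than the pair's first symbol, and otherwise the values never increase from left to right. Value: M (1000) + M (1000) + M (1000) + CM (900) + XC (90) + I (1) = 3991. So it is a valid standard Roman numeral.

Yes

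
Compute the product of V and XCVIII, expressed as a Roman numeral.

V = 5
XCVIII = 98
5 × 98 = 490

CDXC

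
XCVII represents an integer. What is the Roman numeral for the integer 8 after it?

XCVII = 97
97 + 8 = 105

CV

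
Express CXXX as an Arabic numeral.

CXXX: C=100, X=10, X=10, X=10
100 + 10 + 10 + 10 = 130

130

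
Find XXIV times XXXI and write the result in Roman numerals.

XXIV = 24
XXXI = 31
24 × 31 = 744

DCCXLIV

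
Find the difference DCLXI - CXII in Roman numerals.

DCLXI = 661
CXII = 112
661 - 112 = 549

DXLIX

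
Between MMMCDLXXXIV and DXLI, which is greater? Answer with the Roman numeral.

MMMCDLXXXIV = 3484
DXLI = 541
3484 is larger

MMMCDLXXXIV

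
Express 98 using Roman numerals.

Convert 98 to Roman numerals:
  98 contains 1×90 (XC)
  8 contains 1×5 (V)
  3 contains 3×1 (III)

XCVIII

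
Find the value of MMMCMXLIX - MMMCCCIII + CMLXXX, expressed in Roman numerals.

MMMCMXLIX = 3949, MMMCCCIII = 3303, CMLXXX = 980
3949 - 3303 = 646
646 + 980 = 1626

MDCXXVI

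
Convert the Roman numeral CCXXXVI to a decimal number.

CCXXXVI: C=100, C=100, X=10, X=10, X=10, V=5, I=1
100 + 100 + 10 + 10 + 10 + 5 + 1 = 236

236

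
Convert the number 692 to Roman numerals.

Convert 692 to Roman numerals:
  692 contains 1×500 (D)
  192 contains 1×100 (C)
  92 contains 1×90 (XC)
  2 contains 2×1 (II)

DCXCII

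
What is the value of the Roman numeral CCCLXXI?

CCCLXXI: C=100, C=100, C=100, L=50, X=10, X=10, I=1
100 + 100 + 100 + 50 + 10 + 10 + 1 = 371

371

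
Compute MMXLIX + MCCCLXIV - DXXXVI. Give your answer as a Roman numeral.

MMXLIX = 2049, MCCCLXIV = 1364, DXXXVI = 536
2049 + 1364 = 3413
3413 - 536 = 2877

MMDCCCLXXVII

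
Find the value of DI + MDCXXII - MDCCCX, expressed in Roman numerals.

DI = 501, MDCXXII = 1622, MDCCCX = 1810
501 + 1622 = 2123
2123 - 1810 = 313

CCCXIII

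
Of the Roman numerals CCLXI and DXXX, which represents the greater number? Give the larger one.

CCLXI = 261
DXXX = 530
530 is larger

DXXX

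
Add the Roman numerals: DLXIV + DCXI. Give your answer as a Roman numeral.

DLXIV = 564
DCXI = 611
564 + 611 = 1175

MCLXXV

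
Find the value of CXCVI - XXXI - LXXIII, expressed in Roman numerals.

CXCVI = 196, XXXI = 31, LXXIII = 73
196 - 31 = 165
165 - 73 = 92

XCII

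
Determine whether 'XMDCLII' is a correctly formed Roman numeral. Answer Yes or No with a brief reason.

'XMDCLII': Invalid subtractive combination: XM

No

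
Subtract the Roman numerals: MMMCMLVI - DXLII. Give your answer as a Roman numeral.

MMMCMLVI = 3956
DXLII = 542
3956 - 542 = 3414

MMMCDXIV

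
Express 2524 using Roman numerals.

Convert 2524 to Roman numerals:
  2524 contains 2×1000 (MM)
  524 contains 1×500 (D)
  24 contains 2×10 (XX)
  4 contains 1×4 (IV)

MMDXXIV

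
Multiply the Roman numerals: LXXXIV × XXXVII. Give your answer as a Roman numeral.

LXXXIV = 84
XXXVII = 37
84 × 37 = 3108

MMMCVIII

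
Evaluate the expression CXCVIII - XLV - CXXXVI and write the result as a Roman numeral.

CXCVIII = 198, XLV = 45, CXXXVI = 136
198 - 45 = 153
153 - 136 = 17

XVII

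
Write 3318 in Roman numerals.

Convert 3318 to Roman numerals:
  3318 contains 3×1000 (MMM)
  318 contains 3×100 (CCC)
  18 contains 1×10 (X)
  8 contains 1×5 (V)
  3 contains 3×1 (III)

MMMCCCXVIII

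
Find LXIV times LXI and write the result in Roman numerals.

LXIV = 64
LXI = 61
64 × 61 = 3904

MMMCMIV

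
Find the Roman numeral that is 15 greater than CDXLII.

CDXLII = 442
442 + 15 = 457

CDLVII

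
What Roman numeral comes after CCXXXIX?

CCXXXIX = 239; next is 240

CCXL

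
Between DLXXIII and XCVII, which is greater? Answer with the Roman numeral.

DLXXIII = 573
XCVII = 97
573 is larger

DLXXIII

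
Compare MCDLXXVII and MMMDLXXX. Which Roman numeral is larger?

MCDLXXVII = 1477
MMMDLXXX = 3580
3580 is larger

MMMDLXXX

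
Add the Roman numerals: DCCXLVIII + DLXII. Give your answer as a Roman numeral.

DCCXLVIII = 748
DLXII = 562
748 + 562 = 1310

MCCCX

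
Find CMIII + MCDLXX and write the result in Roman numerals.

CMIII = 903
MCDLXX = 1470
903 + 1470 = 2373

MMCCCLXXIII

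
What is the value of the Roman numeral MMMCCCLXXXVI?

MMMCCCLXXXVI: M=1000, M=1000, M=1000, C=100, C=100, C=100, L=50, X=10, X=10, X=10, V=5, I=1
1000 + 1000 + 1000 + 100 + 100 + 100 + 50 + 10 + 10 + 10 + 5 + 1 = 3386

3386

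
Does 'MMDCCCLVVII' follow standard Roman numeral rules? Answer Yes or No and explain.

'MMDCCCLVVII': V should not appear more than once

No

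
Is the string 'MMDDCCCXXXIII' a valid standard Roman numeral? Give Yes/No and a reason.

'MMDDCCCXXXIII': D should not appear more than once

No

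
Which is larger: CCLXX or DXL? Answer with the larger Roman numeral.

CCLXX = 270
DXL = 540
540 is larger

DXL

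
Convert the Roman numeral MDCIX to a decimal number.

MDCIX: M=1000, D=500, C=100, IX=9
1000 + 500 + 100 + 9 = 1609

1609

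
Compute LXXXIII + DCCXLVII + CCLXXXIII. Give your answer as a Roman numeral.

LXXXIII = 83, DCCXLVII = 747, CCLXXXIII = 283
83 + 747 = 830
830 + 283 = 1113

MCXIII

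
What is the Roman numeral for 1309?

Convert 1309 to Roman numerals:
  1309 contains 1×1000 (M)
  309 contains 3×100 (CCC)
  9 contains 1×9 (IX)

MCCCIX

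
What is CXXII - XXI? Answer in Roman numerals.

CXXII = 122
XXI = 21
122 - 21 = 101

CI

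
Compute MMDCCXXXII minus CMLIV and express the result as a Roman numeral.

MMDCCXXXII = 2732
CMLIV = 954
2732 - 954 = 1778

MDCCLXXVIII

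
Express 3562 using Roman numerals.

Convert 3562 to Roman numerals:
  3562 contains 3×1000 (MMM)
  562 contains 1×500 (D)
  62 contains 1×50 (L)
  12 contains 1×10 (X)
  2 contains 2×1 (II)

MMMDLXII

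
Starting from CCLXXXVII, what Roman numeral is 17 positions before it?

CCLXXXVII = 287
287 - 17 = 270

CCLXX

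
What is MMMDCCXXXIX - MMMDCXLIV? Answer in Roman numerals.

MMMDCCXXXIX = 3739
MMMDCXLIV = 3644
3739 - 3644 = 95

XCV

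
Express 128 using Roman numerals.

Convert 128 to Roman numerals:
  128 contains 1×100 (C)
  28 contains 2×10 (XX)
  8 contains 1×5 (V)
  3 contains 3×1 (III)

CXXVIII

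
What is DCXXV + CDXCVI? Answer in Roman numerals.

DCXXV = 625
CDXCVI = 496
625 + 496 = 1121

MCXXI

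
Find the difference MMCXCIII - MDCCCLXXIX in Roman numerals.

MMCXCIII = 2193
MDCCCLXXIX = 1879
2193 - 1879 = 314

CCCXIV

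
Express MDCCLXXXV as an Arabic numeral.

MDCCLXXXV: M=1000, D=500, C=100, C=100, L=50, X=10, X=10, X=10, V=5
1000 + 500 + 100 + 100 + 50 + 10 + 10 + 10 + 5 = 1785

1785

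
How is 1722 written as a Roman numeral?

Convert 1722 to Roman numerals:
  1722 contains 1×1000 (M)
  722 contains 1×500 (D)
  222 contains 2×100 (CC)
  22 contains 2×10 (XX)
  2 contains 2×1 (II)

MDCCXXII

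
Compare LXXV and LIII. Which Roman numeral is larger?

LXXV = 75
LIII = 53
75 is larger

LXXV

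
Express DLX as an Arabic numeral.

DLX: D=500, L=50, X=10
500 + 50 + 10 = 560

560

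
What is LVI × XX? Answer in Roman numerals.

LVI = 56
XX = 20
56 × 20 = 1120

MCXX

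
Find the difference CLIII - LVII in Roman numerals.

CLIII = 153
LVII = 57
153 - 57 = 96

XCVI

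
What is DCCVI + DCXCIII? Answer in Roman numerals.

DCCVI = 706
DCXCIII = 693
706 + 693 = 1399

MCCCXCIX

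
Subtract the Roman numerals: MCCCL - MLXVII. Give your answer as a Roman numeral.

MCCCL = 1350
MLXVII = 1067
1350 - 1067 = 283

CCLXXXIII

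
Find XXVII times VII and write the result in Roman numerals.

XXVII = 27
VII = 7
27 × 7 = 189

CLXXXIX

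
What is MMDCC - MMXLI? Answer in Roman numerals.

MMDCC = 2700
MMXLI = 2041
2700 - 2041 = 659

DCLIX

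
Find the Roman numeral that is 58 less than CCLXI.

CCLXI = 261
261 - 58 = 203

CCIII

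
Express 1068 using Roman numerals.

Convert 1068 to Roman numerals:
  1068 contains 1×1000 (M)
  68 contains 1×50 (L)
  18 contains 1×10 (X)
  8 contains 1×5 (V)
  3 contains 3×1 (III)

MLXVIII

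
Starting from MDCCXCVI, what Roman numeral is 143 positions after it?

MDCCXCVI = 1796
1796 + 143 = 1939

MCMXXXIX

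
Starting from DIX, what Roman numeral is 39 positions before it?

DIX = 509
509 - 39 = 470

CDLXX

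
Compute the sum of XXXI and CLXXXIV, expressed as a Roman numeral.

XXXI = 31
CLXXXIV = 184
31 + 184 = 215

CCXV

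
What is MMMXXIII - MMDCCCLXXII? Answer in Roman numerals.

MMMXXIII = 3023
MMDCCCLXXII = 2872
3023 - 2872 = 151

CLI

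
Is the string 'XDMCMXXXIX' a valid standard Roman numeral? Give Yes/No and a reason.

'XDMCMXXXIX': Invalid subtractive combination: XD

No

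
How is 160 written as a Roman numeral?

Convert 160 to Roman numerals:
  160 contains 1×100 (C)
  60 contains 1×50 (L)
  10 contains 1×10 (X)

CLX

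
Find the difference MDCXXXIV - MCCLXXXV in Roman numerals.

MDCXXXIV = 1634
MCCLXXXV = 1285
1634 - 1285 = 349

CCCXLIX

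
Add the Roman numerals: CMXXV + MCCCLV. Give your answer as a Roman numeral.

CMXXV = 925
MCCCLV = 1355
925 + 1355 = 2280

MMCCLXXX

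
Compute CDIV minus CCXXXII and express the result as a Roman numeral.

CDIV = 404
CCXXXII = 232
404 - 232 = 172

CLXXII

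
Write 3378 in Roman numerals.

Convert 3378 to Roman numerals:
  3378 contains 3×1000 (MMM)
  378 contains 3×100 (CCC)
  78 contains 1×50 (L)
  28 contains 2×10 (XX)
  8 contains 1×5 (V)
  3 contains 3×1 (III)

MMMCCCLXXVIII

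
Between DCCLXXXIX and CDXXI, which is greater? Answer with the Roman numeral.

DCCLXXXIX = 789
CDXXI = 421
789 is larger

DCCLXXXIX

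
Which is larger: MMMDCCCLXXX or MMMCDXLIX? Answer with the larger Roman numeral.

MMMDCCCLXXX = 3880
MMMCDXLIX = 3449
3880 is larger

MMMDCCCLXXX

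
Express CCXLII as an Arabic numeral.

CCXLII: C=100, C=100, XL=40, I=1, I=1
100 + 100 + 40 + 1 + 1 = 242

242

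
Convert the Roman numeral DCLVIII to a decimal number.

DCLVIII: D=500, C=100, L=50, V=5, I=1, I=1, I=1
500 + 100 + 50 + 5 + 1 + 1 + 1 = 658

658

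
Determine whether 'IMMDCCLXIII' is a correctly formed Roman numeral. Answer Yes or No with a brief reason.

'IMMDCCLXIII': Invalid subtractive combination: IM

No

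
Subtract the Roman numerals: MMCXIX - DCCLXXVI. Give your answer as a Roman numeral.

MMCXIX = 2119
DCCLXXVI = 776
2119 - 776 = 1343

MCCCXLIII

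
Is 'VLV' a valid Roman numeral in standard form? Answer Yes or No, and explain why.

'VLV': V should not appear more than once

No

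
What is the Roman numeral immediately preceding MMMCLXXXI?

MMMCLXXXI = 3181; previous is 3180

MMMCLXXX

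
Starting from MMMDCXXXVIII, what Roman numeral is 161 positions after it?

MMMDCXXXVIII = 3638
3638 + 161 = 3799

MMMDCCXCIX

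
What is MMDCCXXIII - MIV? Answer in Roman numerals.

MMDCCXXIII = 2723
MIV = 1004
2723 - 1004 = 1719

MDCCXIX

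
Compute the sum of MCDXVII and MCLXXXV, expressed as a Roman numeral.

MCDXVII = 1417
MCLXXXV = 1185
1417 + 1185 = 2602

MMDCII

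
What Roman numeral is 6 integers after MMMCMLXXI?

MMMCMLXXI = 3971
3971 + 6 = 3977

MMMCMLXXVII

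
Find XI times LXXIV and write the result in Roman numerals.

XI = 11
LXXIV = 74
11 × 74 = 814

DCCCXIV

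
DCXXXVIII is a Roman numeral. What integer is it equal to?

DCXXXVIII: D=500, C=100, X=10, X=10, X=10, V=5, I=1, I=1, I=1
500 + 100 + 10 + 10 + 10 + 5 + 1 + 1 + 1 = 638

638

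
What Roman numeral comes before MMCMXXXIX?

MMCMXXXIX = 2939; previous is 2938

MMCMXXXVIII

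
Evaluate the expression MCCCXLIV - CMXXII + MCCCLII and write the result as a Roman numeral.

MCCCXLIV = 1344, CMXXII = 922, MCCCLII = 1352
1344 - 922 = 422
422 + 1352 = 1774

MDCCLXXIV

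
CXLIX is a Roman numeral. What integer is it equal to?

CXLIX: C=100, XL=40, IX=9
100 + 40 + 9 = 149

149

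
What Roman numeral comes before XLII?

XLII = 42, so the previous integer is 42 - 1 = 41

XLI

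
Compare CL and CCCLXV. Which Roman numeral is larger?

CL = 150
CCCLXV = 365
365 is larger

CCCLXV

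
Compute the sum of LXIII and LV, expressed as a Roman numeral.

LXIII = 63
LV = 55
63 + 55 = 118

CXVIII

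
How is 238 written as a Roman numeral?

Convert 238 to Roman numerals:
  238 contains 2×100 (CC)
  38 contains 3×10 (XXX)
  8 contains 1×5 (V)
  3 contains 3×1 (III)

CCXXXVIII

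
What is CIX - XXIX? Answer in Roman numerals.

CIX = 109
XXIX = 29
109 - 29 = 80

LXXX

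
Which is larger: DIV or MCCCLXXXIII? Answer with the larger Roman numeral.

DIV = 504
MCCCLXXXIII = 1383
1383 is larger

MCCCLXXXIII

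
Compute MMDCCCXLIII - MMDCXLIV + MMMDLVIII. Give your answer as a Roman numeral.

MMDCCCXLIII = 2843, MMDCXLIV = 2644, MMMDLVIII = 3558
2843 - 2644 = 199
199 + 3558 = 3757

MMMDCCLVII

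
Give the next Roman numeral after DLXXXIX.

DLXXXIX = 589, so the next integer is 589 + 1 = 590

DXC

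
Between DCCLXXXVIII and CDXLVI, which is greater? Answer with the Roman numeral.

DCCLXXXVIII = 788
CDXLVI = 446
788 is larger

DCCLXXXVIII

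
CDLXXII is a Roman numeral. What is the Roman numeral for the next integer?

CDLXXII = 472, so the next integer is 472 + 1 = 473

CDLXXIII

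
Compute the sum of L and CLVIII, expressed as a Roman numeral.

L = 50
CLVIII = 158
50 + 158 = 208

CCVIII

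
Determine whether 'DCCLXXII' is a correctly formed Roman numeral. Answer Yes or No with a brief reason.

'DCCLXXII': Check the rules: uses only the symbols I, V, X, L, C, D, M; no symbol is repeated more than three times in a row; V, L and D each appear at most once; no smaller symbol precedes a larger one (values never increase from left to right). Value: D (500) + C (100) + C (100) + L (50) + X (10) + X (10) + I (1) + I (1) = 772. So it is a valid standard Roman numeral.

Yes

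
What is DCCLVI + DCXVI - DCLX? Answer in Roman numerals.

DCCLVI = 756, DCXVI = 616, DCLX = 660
756 + 616 = 1372
1372 - 660 = 712

DCCXII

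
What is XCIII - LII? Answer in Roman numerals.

XCIII = 93
LII = 52
93 - 52 = 41

XLI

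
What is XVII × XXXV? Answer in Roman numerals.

XVII = 17
XXXV = 35
17 × 35 = 595

DXCV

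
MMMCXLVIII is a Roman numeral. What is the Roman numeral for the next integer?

MMMCXLVIII = 3148; next is 3149

MMMCXLIX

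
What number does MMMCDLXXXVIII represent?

MMMCDLXXXVIII: M=1000, M=1000, M=1000, CD=400, L=50, X=10, X=10, X=10, V=5, I=1, I=1, I=1
1000 + 1000 + 1000 + 400 + 50 + 10 + 10 + 10 + 5 + 1 + 1 + 1 = 3488

3488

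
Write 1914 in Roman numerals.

Convert 1914 to Roman numerals:
  1914 contains 1×1000 (M)
  914 contains 1×900 (CM)
  14 contains 1×10 (X)
  4 contains 1×4 (IV)

MCMXIV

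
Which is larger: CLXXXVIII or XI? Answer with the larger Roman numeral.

CLXXXVIII = 188
XI = 11
188 is larger

CLXXXVIII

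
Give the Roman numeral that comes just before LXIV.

LXIV = 64; previous is 63

LXIII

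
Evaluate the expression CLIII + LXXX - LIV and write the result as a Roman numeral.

CLIII = 153, LXXX = 80, LIV = 54
153 + 80 = 233
233 - 54 = 179

CLXXIX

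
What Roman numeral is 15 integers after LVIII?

LVIII = 58
58 + 15 = 73

LXXIII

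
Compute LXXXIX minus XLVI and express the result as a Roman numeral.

LXXXIX = 89
XLVI = 46
89 - 46 = 43

XLIII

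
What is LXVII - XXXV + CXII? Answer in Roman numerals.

LXVII = 67, XXXV = 35, CXII = 112
67 - 35 = 32
32 + 112 = 144

CXLIV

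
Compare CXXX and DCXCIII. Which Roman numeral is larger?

CXXX = 130
DCXCIII = 693
693 is larger

DCXCIII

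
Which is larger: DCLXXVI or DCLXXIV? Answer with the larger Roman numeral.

DCLXXVI = 676
DCLXXIV = 674
676 is larger

DCLXXVI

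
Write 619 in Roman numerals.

Convert 619 to Roman numerals:
  619 contains 1×500 (D)
  119 contains 1×100 (C)
  19 contains 1×10 (X)
  9 contains 1×9 (IX)

DCXIX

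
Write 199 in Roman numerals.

Convert 199 to Roman numerals:
  199 contains 1×100 (C)
  99 contains 1×90 (XC)
  9 contains 1×9 (IX)

CXCIX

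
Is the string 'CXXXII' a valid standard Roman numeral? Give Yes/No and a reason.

'CXXXII': Check the rules: uses only the symbols I, V, X, L, C, D, M; no symbol is repeated more than three times in a row; V, L and D each appear at most once; no smaller symbol precedes a larger one (values never increase from left to right). Value: C (100) + X (10) + X (10) + X (10) + I (1) + I (1) = 132. So it is a valid standard Roman numeral.

Yes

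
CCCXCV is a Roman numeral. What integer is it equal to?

CCCXCV: C=100, C=100, C=100, XC=90, V=5
100 + 100 + 100 + 90 + 5 = 395

395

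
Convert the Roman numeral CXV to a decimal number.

CXV: C=100, X=10, V=5
100 + 10 + 5 = 115

115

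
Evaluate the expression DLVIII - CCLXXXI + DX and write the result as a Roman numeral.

DLVIII = 558, CCLXXXI = 281, DX = 510
558 - 281 = 277
277 + 510 = 787

DCCLXXXVII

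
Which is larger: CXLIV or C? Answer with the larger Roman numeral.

CXLIV = 144
C = 100
144 is larger

CXLIV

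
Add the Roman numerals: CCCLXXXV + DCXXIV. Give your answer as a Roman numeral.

CCCLXXXV = 385
DCXXIV = 624
385 + 624 = 1009

MIX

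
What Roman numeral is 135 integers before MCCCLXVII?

MCCCLXVII = 1367
1367 - 135 = 1232

MCCXXXII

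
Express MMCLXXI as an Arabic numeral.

MMCLXXI: M=1000, M=1000, C=100, L=50, X=10, X=10, I=1
1000 + 1000 + 100 + 50 + 10 + 10 + 1 = 2171

2171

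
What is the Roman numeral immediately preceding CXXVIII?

CXXVIII = 128, so the previous integer is 128 - 1 = 127

CXXVII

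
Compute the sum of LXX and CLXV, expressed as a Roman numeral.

LXX = 70
CLXV = 165
70 + 165 = 235

CCXXXV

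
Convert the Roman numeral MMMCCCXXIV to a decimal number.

MMMCCCXXIV: M=1000, M=1000, M=1000, C=100, C=100, C=100, X=10, X=10, IV=4
1000 + 1000 + 1000 + 100 + 100 + 100 + 10 + 10 + 4 = 3324

3324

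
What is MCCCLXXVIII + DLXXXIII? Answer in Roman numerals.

MCCCLXXVIII = 1378
DLXXXIII = 583
1378 + 583 = 1961

MCMLXI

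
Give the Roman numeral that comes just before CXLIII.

CXLIII = 143; previous is 142

CXLII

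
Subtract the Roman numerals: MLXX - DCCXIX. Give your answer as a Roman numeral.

MLXX = 1070
DCCXIX = 719
1070 - 719 = 351

CCCLI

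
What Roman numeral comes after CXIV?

CXIV = 114; next is 115

CXV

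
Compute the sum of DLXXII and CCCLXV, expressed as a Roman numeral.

DLXXII = 572
CCCLXV = 365
572 + 365 = 937

CMXXXVII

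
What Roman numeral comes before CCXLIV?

CCXLIV = 244, so the previous integer is 244 - 1 = 243

CCXLIII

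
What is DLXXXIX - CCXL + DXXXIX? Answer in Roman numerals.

DLXXXIX = 589, CCXL = 240, DXXXIX = 539
589 - 240 = 349
349 + 539 = 888

DCCCLXXXVIII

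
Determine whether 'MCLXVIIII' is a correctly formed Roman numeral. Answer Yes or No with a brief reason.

'MCLXVIIII': More than 3 consecutive I's

No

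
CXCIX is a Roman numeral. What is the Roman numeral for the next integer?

CXCIX = 199; next is 200

CC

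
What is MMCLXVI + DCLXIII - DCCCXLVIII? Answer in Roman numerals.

MMCLXVI = 2166, DCLXIII = 663, DCCCXLVIII = 848
2166 + 663 = 2829
2829 - 848 = 1981

MCMLXXXI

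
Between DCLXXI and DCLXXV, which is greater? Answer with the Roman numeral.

DCLXXI = 671
DCLXXV = 675
675 is larger

DCLXXV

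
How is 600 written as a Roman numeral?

Convert 600 to Roman numerals:
  600 contains 1×500 (D)
  100 contains 1×100 (C)

DC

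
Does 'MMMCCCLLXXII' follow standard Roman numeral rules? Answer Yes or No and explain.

'MMMCCCLLXXII': L should not appear more than once

No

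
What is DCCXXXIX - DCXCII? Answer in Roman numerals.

DCCXXXIX = 739
DCXCII = 692
739 - 692 = 47

XLVII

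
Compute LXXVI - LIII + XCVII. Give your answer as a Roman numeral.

LXXVI = 76, LIII = 53, XCVII = 97
76 - 53 = 23
23 + 97 = 120

CXX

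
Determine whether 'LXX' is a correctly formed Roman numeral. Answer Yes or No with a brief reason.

'LXX': Check the rules: uses only the symbols I, V, X, L, C, D, M; no symbol is repeated more than three times in a row; V, L and D each appear at most once; no smaller symbol precedes a larger one (values never increase from left to right). Value: L (50) + X (10) + X (10) = 70. So it is a valid standard Roman numeral.

Yes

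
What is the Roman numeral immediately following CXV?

CXV = 115, so the next integer is 115 + 1 = 116

CXVI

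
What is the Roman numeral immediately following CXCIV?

CXCIV = 194; next is 195

CXCV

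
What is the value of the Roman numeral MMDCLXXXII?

MMDCLXXXII: M=1000, M=1000, D=500, C=100, L=50, X=10, X=10, X=10, I=1, I=1
1000 + 1000 + 500 + 100 + 50 + 10 + 10 + 10 + 1 + 1 = 2682

2682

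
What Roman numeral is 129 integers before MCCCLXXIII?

MCCCLXXIII = 1373
1373 - 129 = 1244

MCCXLIV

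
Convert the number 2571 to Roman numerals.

Convert 2571 to Roman numerals:
  2571 contains 2×1000 (MM)
  571 contains 1×500 (D)
  71 contains 1×50 (L)
  21 contains 2×10 (XX)
  1 contains 1×1 (I)

MMDLXXI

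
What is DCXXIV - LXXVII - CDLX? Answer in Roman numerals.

DCXXIV = 624, LXXVII = 77, CDLX = 460
624 - 77 = 547
547 - 460 = 87

LXXXVII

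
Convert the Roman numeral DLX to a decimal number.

DLX: D=500, L=50, X=10
500 + 50 + 10 = 560

560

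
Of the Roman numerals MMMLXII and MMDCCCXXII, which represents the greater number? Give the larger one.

MMMLXII = 3062
MMDCCCXXII = 2822
3062 is larger

MMMLXII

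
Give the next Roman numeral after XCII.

XCII = 92; next is 93

XCIII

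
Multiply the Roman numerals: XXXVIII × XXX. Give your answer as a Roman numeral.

XXXVIII = 38
XXX = 30
38 × 30 = 1140

MCXL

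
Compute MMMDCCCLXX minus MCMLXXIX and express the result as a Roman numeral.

MMMDCCCLXX = 3870
MCMLXXIX = 1979
3870 - 1979 = 1891

MDCCCXCI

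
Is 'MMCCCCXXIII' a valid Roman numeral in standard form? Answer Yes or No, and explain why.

'MMCCCCXXIII': More than 3 consecutive C's

No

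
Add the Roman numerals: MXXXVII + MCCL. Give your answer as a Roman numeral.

MXXXVII = 1037
MCCL = 1250
1037 + 1250 = 2287

MMCCLXXXVII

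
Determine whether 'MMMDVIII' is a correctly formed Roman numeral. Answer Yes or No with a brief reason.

'MMMDVIII': Check the rules: uses only the symbols I, V, X, L, C, D, M; no symbol is repeated more than three times in a row; V, L and D each appear at most once; no smaller symbol precedes a larger one (values never increase from left to right). Value: M (1000) + M (1000) + M (1000) + D (500) + V (5) + I (1) + I (1) + I (1) = 3508. So it is a valid standard Roman numeral.

Yes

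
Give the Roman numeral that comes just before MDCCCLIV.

MDCCCLIV = 1854; previous is 1853

MDCCCLIII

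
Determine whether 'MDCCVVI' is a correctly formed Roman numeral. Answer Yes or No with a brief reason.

'MDCCVVI': V should not appear more than once

No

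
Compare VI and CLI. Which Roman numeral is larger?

VI = 6
CLI = 151
151 is larger

CLI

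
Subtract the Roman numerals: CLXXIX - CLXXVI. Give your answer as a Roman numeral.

CLXXIX = 179
CLXXVI = 176
179 - 176 = 3

III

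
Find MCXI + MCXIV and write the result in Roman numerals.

MCXI = 1111
MCXIV = 1114
1111 + 1114 = 2225

MMCCXXV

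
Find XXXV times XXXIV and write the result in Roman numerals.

XXXV = 35
XXXIV = 34
35 × 34 = 1190

MCXC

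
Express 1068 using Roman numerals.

Convert 1068 to Roman numerals:
  1068 contains 1×1000 (M)
  68 contains 1×50 (L)
  18 contains 1×10 (X)
  8 contains 1×5 (V)
  3 contains 3×1 (III)

MLXVIII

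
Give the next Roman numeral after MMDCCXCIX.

MMDCCXCIX = 2799; next is 2800

MMDCCC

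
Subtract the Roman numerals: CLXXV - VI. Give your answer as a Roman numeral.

CLXXV = 175
VI = 6
175 - 6 = 169

CLXIX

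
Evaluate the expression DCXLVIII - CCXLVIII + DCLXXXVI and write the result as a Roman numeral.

DCXLVIII = 648, CCXLVIII = 248, DCLXXXVI = 686
648 - 248 = 400
400 + 686 = 1086

MLXXXVI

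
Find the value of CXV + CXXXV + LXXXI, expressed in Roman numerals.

CXV = 115, CXXXV = 135, LXXXI = 81
115 + 135 = 250
250 + 81 = 331

CCCXXXI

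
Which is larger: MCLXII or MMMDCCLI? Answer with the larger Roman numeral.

MCLXII = 1162
MMMDCCLI = 3751
3751 is larger

MMMDCCLI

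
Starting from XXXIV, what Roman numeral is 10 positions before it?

XXXIV = 34
34 - 10 = 24

XXIV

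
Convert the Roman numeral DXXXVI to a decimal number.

DXXXVI: D=500, X=10, X=10, X=10, V=5, I=1
500 + 10 + 10 + 10 + 5 + 1 = 536

536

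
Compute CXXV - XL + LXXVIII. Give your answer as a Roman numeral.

CXXV = 125, XL = 40, LXXVIII = 78
125 - 40 = 85
85 + 78 = 163

CLXIII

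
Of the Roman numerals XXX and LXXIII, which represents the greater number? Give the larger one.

XXX = 30
LXXIII = 73
73 is larger

LXXIII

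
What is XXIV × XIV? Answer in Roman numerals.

XXIV = 24
XIV = 14
24 × 14 = 336

CCCXXXVI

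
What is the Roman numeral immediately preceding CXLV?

CXLV = 145; previous is 144

CXLIV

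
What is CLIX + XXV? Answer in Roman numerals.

CLIX = 159
XXV = 25
159 + 25 = 184

CLXXXIV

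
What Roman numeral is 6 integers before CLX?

CLX = 160
160 - 6 = 154

CLIV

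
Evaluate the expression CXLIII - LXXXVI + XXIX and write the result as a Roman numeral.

CXLIII = 143, LXXXVI = 86, XXIX = 29
143 - 86 = 57
57 + 29 = 86

LXXXVI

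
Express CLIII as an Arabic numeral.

CLIII: C=100, L=50, I=1, I=1, I=1
100 + 50 + 1 + 1 + 1 = 153

153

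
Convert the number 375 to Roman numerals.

Convert 375 to Roman numerals:
  375 contains 3×100 (CCC)
  75 contains 1×50 (L)
  25 contains 2×10 (XX)
  5 contains 1×5 (V)

CCCLXXV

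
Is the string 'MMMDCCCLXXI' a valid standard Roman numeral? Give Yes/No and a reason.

'MMMDCCCLXXI': Check the rules: uses only the symbols I, V, X, L, C, D, M; no symbol is repeated more than three times in a row; V, L and D each appear at most once; no smaller symbol precedes a larger one (values never increase from left to right). Value: M (1000) + M (1000) + M (1000) + D (500) + C (100) + C (100) + C (100) + L (50) + X (10) + X (10) + I (1) = 3871. So it is a valid standard Roman numeral.

Yes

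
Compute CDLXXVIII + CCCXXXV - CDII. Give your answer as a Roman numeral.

CDLXXVIII = 478, CCCXXXV = 335, CDII = 402
478 + 335 = 813
813 - 402 = 411

CDXI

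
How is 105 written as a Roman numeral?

Convert 105 to Roman numerals:
  105 contains 1×100 (C)
  5 contains 1×5 (V)

CV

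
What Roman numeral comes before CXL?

CXL = 140; previous is 139

CXXXIX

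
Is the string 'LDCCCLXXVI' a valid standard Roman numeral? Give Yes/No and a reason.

'LDCCCLXXVI': L should not appear more than once

No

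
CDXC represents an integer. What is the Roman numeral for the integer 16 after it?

CDXC = 490
490 + 16 = 506

DVI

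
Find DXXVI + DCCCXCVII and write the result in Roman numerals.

DXXVI = 526
DCCCXCVII = 897
526 + 897 = 1423

MCDXXIII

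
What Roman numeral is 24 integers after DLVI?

DLVI = 556
556 + 24 = 580

DLXXX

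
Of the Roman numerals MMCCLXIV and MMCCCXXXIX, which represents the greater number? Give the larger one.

MMCCLXIV = 2264
MMCCCXXXIX = 2339
2339 is larger

MMCCCXXXIX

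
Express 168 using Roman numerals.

Convert 168 to Roman numerals:
  168 contains 1×100 (C)
  68 contains 1×50 (L)
  18 contains 1×10 (X)
  8 contains 1×5 (V)
  3 contains 3×1 (III)

CLXVIII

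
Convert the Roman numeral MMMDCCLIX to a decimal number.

MMMDCCLIX: M=1000, M=1000, M=1000, D=500, C=100, C=100, L=50, IX=9
1000 + 1000 + 1000 + 500 + 100 + 100 + 50 + 9 = 3759

3759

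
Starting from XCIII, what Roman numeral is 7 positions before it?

XCIII = 93
93 - 7 = 86

LXXXVI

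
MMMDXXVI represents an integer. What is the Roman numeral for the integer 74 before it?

MMMDXXVI = 3526
3526 - 74 = 3452

MMMCDLII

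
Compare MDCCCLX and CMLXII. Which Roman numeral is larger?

MDCCCLX = 1860
CMLXII = 962
1860 is larger

MDCCCLX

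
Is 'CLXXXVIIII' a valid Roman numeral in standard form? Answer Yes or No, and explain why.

'CLXXXVIIII': More than 3 consecutive I's

No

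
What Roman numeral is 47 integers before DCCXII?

DCCXII = 712
712 - 47 = 665

DCLXV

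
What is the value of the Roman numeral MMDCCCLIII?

MMDCCCLIII: M=1000, M=1000, D=500, C=100, C=100, C=100, L=50, I=1, I=1, I=1
1000 + 1000 + 500 + 100 + 100 + 100 + 50 + 1 + 1 + 1 = 2853

2853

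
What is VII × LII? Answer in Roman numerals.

VII = 7
LII = 52
7 × 52 = 364

CCCLXIV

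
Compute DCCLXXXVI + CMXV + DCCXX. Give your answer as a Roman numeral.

DCCLXXXVI = 786, CMXV = 915, DCCXX = 720
786 + 915 = 1701
1701 + 720 = 2421

MMCDXXI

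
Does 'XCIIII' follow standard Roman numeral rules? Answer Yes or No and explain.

'XCIIII': More than 3 consecutive I's

No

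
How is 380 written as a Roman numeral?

Convert 380 to Roman numerals:
  380 contains 3×100 (CCC)
  80 contains 1×50 (L)
  30 contains 3×10 (XXX)

CCCLXXX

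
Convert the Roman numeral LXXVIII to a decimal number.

LXXVIII: L=50, X=10, X=10, V=5, I=1, I=1, I=1
50 + 10 + 10 + 5 + 1 + 1 + 1 = 78

78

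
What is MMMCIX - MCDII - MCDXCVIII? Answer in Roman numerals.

MMMCIX = 3109, MCDII = 1402, MCDXCVIII = 1498
3109 - 1402 = 1707
1707 - 1498 = 209

CCIX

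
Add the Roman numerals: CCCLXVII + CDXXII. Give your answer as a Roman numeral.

CCCLXVII = 367
CDXXII = 422
367 + 422 = 789

DCCLXXXIX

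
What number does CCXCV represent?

CCXCV: C=100, C=100, XC=90, V=5
100 + 100 + 90 + 5 = 295

295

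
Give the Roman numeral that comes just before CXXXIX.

CXXXIX = 139, so the previous integer is 139 - 1 = 138

CXXXVIII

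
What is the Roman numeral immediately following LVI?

LVI = 56, so the next integer is 56 + 1 = 57

LVII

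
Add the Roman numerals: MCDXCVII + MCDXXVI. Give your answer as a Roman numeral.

MCDXCVII = 1497
MCDXXVI = 1426
1497 + 1426 = 2923

MMCMXXIII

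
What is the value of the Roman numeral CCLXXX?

CCLXXX: C=100, C=100, L=50, X=10, X=10, X=10
100 + 100 + 50 + 10 + 10 + 10 = 280

280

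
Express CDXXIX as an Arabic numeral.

CDXXIX: CD=400, X=10, X=10, IX=9
400 + 10 + 10 + 9 = 429

429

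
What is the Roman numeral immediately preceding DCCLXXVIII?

DCCLXXVIII = 778, so the previous integer is 778 - 1 = 777

DCCLXXVII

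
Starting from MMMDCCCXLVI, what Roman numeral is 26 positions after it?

MMMDCCCXLVI = 3846
3846 + 26 = 3872

MMMDCCCLXXII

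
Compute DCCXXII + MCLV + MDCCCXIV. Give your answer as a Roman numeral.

DCCXXII = 722, MCLV = 1155, MDCCCXIV = 1814
722 + 1155 = 1877
1877 + 1814 = 3691

MMMDCXCI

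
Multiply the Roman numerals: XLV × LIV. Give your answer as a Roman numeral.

XLV = 45
LIV = 54
45 × 54 = 2430

MMCDXXX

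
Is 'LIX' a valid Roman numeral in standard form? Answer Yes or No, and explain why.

'LIX': Check the rules: uses only the symbols I, V, X, L, C, D, M; no symbol is repeated more than three times in a row; V, L and D each appear at most once; the only place a smaller symbol precedes a larger one is the allowed subtractive pair IX, the symbol right after such a pair (if any) is smaller than the pair's first symbol, and otherwise the values never increase from left to right. Value: L (50) + IX (9) = 59. So it is a valid standard Roman numeral.

Yes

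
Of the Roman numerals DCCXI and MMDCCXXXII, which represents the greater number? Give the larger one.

DCCXI = 711
MMDCCXXXII = 2732
2732 is larger

MMDCCXXXII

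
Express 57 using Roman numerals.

Convert 57 to Roman numerals:
  57 contains 1×50 (L)
  7 contains 1×5 (V)
  2 contains 2×1 (II)

LVII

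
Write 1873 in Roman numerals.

Convert 1873 to Roman numerals:
  1873 contains 1×1000 (M)
  873 contains 1×500 (D)
  373 contains 3×100 (CCC)
  73 contains 1×50 (L)
  23 contains 2×10 (XX)
  3 contains 3×1 (III)

MDCCCLXXIII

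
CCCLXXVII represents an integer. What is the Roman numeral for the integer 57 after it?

CCCLXXVII = 377
377 + 57 = 434

CDXXXIV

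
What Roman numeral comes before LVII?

LVII = 57; previous is 56

LVI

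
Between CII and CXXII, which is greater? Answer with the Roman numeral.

CII = 102
CXXII = 122
122 is larger

CXXII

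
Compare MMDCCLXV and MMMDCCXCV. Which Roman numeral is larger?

MMDCCLXV = 2765
MMMDCCXCV = 3795
3795 is larger

MMMDCCXCV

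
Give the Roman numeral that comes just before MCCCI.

MCCCI = 1301; previous is 1300

MCCC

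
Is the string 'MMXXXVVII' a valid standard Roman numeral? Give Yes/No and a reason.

'MMXXXVVII': V should not appear more than once

No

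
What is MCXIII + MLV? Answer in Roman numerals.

MCXIII = 1113
MLV = 1055
1113 + 1055 = 2168

MMCLXVIII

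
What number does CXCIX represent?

CXCIX: C=100, XC=90, IX=9
100 + 90 + 9 = 199

199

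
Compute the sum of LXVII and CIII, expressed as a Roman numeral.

LXVII = 67
CIII = 103
67 + 103 = 170

CLXX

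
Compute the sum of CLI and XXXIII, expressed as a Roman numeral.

CLI = 151
XXXIII = 33
151 + 33 = 184

CLXXXIV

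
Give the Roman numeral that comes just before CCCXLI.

CCCXLI = 341; previous is 340

CCCXL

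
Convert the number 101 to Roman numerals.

Convert 101 to Roman numerals:
  101 contains 1×100 (C)
  1 contains 1×1 (I)

CI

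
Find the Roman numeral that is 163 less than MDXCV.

MDXCV = 1595
1595 - 163 = 1432

MCDXXXII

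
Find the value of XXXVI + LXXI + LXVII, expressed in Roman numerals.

XXXVI = 36, LXXI = 71, LXVII = 67
36 + 71 = 107
107 + 67 = 174

CLXXIV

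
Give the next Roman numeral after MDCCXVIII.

MDCCXVIII = 1718; next is 1719

MDCCXIX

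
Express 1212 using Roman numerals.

Convert 1212 to Roman numerals:
  1212 contains 1×1000 (M)
  212 contains 2×100 (CC)
  12 contains 1×10 (X)
  2 contains 2×1 (II)

MCCXII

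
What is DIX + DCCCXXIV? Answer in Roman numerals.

DIX = 509
DCCCXXIV = 824
509 + 824 = 1333

MCCCXXXIII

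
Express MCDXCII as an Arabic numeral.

MCDXCII: M=1000, CD=400, XC=90, I=1, I=1
1000 + 400 + 90 + 1 + 1 = 1492

1492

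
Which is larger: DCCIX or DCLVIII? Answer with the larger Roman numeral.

DCCIX = 709
DCLVIII = 658
709 is larger

DCCIX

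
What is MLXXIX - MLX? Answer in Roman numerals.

MLXXIX = 1079
MLX = 1060
1079 - 1060 = 19

XIX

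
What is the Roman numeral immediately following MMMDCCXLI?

MMMDCCXLI = 3741, so the next integer is 3741 + 1 = 3742

MMMDCCXLII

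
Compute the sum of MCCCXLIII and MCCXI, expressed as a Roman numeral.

MCCCXLIII = 1343
MCCXI = 1211
1343 + 1211 = 2554

MMDLIV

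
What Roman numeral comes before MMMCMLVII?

MMMCMLVII = 3957, so the previous integer is 3957 - 1 = 3956

MMMCMLVI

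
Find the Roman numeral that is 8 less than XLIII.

XLIII = 43
43 - 8 = 35

XXXV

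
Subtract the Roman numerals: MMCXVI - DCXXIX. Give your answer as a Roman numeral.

MMCXVI = 2116
DCXXIX = 629
2116 - 629 = 1487

MCDLXXXVII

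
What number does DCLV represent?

DCLV: D=500, C=100, L=50, V=5
500 + 100 + 50 + 5 = 655

655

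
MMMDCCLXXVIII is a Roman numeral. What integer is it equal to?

MMMDCCLXXVIII: M=1000, M=1000, M=1000, D=500, C=100, C=100, L=50, X=10, X=10, V=5, I=1, I=1, I=1
1000 + 1000 + 1000 + 500 + 100 + 100 + 50 + 10 + 10 + 5 + 1 + 1 + 1 = 3778

3778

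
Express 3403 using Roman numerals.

Convert 3403 to Roman numerals:
  3403 contains 3×1000 (MMM)
  403 contains 1×400 (CD)
  3 contains 3×1 (III)

MMMCDIII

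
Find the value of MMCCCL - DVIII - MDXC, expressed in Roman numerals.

MMCCCL = 2350, DVIII = 508, MDXC = 1590
2350 - 508 = 1842
1842 - 1590 = 252

CCLII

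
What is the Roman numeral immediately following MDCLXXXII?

MDCLXXXII = 1682, so the next integer is 1682 + 1 = 1683

MDCLXXXIII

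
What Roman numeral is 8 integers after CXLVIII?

CXLVIII = 148
148 + 8 = 156

CLVI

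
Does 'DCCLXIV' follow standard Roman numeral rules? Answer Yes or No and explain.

'DCCLXIV': Check the rules: uses only the symbols I, V, X, L, C, D, M; no symbol is repeated more than three times in a row; V, L and D each appear at most once; the only place a smaller symbol precedes a larger one is the allowed subtractive pair IV, the symbol right after such a pair (if any) is smaller than the pair's first symbol, and otherwise the values never increase from left to right. Value: D (500) + C (100) + C (100) + L (50) + X (10) + IV (4) = 764. So it is a valid standard Roman numeral.

Yes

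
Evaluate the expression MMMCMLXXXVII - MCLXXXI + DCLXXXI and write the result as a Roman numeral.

MMMCMLXXXVII = 3987, MCLXXXI = 1181, DCLXXXI = 681
3987 - 1181 = 2806
2806 + 681 = 3487

MMMCDLXXXVII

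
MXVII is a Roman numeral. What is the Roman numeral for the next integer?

MXVII = 1017, so the next integer is 1017 + 1 = 1018

MXVIII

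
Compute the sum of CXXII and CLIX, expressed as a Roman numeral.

CXXII = 122
CLIX = 159
122 + 159 = 281

CCLXXXI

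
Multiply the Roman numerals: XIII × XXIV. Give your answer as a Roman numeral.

XIII = 13
XXIV = 24
13 × 24 = 312

CCCXII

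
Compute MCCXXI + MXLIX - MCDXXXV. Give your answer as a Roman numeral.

MCCXXI = 1221, MXLIX = 1049, MCDXXXV = 1435
1221 + 1049 = 2270
2270 - 1435 = 835

DCCCXXXV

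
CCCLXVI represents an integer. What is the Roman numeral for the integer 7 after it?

CCCLXVI = 366
366 + 7 = 373

CCCLXXIII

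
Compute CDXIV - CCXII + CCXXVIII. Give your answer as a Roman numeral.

CDXIV = 414, CCXII = 212, CCXXVIII = 228
414 - 212 = 202
202 + 228 = 430

CDXXX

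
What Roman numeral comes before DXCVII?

DXCVII = 597, so the previous integer is 597 - 1 = 596

DXCVI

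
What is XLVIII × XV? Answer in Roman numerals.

XLVIII = 48
XV = 15
48 × 15 = 720

DCCXX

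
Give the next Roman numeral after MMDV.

MMDV = 2505, so the next integer is 2505 + 1 = 2506

MMDVI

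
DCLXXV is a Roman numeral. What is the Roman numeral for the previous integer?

DCLXXV = 675, so the previous integer is 675 - 1 = 674

DCLXXIV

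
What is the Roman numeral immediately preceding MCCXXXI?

MCCXXXI = 1231; previous is 1230

MCCXXX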